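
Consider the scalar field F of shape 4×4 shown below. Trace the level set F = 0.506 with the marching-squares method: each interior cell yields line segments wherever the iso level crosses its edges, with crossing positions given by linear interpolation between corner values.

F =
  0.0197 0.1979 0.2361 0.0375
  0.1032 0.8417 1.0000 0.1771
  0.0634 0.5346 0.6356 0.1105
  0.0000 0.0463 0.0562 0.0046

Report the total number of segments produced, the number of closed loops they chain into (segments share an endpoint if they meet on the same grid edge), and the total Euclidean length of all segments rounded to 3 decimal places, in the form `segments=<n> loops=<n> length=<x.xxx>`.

segments=8 loops=1 length=6.148

cell (0,0): code 0100 → (0.479,1.000)–(1.000,0.545)
cell (0,1): code 1100 → (0.353,2.000)–(0.479,1.000)
cell (0,2): code 1000 → (1.000,2.600)–(0.353,2.000)
cell (1,0): code 0110 → (1.000,0.545)–(2.000,0.939)
cell (1,2): code 1001 → (2.000,2.247)–(1.000,2.600)
cell (2,0): code 0010 → (2.000,0.939)–(2.059,1.000)
cell (2,1): code 0011 → (2.059,1.000)–(2.224,2.000)
cell (2,2): code 0001 → (2.224,2.000)–(2.000,2.247)
total: 8 segments, chained into 1 closed loop(s), length Σ = 6.148332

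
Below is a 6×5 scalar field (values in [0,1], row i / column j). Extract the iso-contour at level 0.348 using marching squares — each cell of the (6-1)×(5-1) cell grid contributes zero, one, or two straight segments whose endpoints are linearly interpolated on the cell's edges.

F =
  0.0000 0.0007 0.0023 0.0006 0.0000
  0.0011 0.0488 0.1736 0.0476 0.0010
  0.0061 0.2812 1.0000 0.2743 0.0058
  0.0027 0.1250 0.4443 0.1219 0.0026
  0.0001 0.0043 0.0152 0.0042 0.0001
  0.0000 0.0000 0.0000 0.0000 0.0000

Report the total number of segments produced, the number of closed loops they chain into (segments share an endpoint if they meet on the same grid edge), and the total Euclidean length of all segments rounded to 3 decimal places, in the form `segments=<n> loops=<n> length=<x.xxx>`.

segments=6 loops=1 length=5.482

cell (1,1): code 0100 → (1.211,2.000)–(2.000,1.093)
cell (1,2): code 1000 → (2.000,2.898)–(1.211,2.000)
cell (2,1): code 0110 → (2.000,1.093)–(3.000,1.698)
cell (2,2): code 1001 → (3.000,2.299)–(2.000,2.898)
cell (3,1): code 0010 → (3.000,1.698)–(3.224,2.000)
cell (3,2): code 0001 → (3.224,2.000)–(3.000,2.299)
total: 6 segments, chained into 1 closed loop(s), length Σ = 5.482485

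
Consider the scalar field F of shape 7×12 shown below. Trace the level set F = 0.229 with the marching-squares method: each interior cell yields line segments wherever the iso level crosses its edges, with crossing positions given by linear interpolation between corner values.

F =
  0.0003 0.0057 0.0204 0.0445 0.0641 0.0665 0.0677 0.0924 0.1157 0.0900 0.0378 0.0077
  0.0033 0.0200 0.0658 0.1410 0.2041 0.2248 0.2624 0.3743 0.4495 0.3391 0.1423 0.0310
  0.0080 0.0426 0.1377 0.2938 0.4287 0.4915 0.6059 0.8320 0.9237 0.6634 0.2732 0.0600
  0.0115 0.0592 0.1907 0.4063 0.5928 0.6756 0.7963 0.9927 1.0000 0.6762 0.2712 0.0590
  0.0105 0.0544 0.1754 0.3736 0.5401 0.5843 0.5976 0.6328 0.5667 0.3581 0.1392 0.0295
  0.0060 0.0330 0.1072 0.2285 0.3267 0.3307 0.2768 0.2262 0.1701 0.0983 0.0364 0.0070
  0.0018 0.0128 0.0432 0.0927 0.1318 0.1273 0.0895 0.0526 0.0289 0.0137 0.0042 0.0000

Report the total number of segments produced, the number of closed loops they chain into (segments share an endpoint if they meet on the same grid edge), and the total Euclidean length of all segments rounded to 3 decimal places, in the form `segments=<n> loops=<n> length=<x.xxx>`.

cell (0,5): code 0100 → (0.828,6.000)–(1.000,5.112)
cell (0,6): code 1100 → (0.485,7.000)–(0.828,6.000)
cell (0,7): code 1100 → (0.339,8.000)–(0.485,7.000)
cell (0,8): code 1100 → (0.558,9.000)–(0.339,8.000)
cell (0,9): code 1000 → (1.000,9.559)–(0.558,9.000)
cell (1,2): code 0100 → (1.576,3.000)–(2.000,2.585)
cell (1,3): code 1100 → (1.111,4.000)–(1.576,3.000)
cell (1,4): code 1100 → (1.016,5.000)–(1.111,4.000)
cell (1,5): code 1110 → (1.000,5.112)–(1.016,5.000)
cell (1,9): code 1101 → (1.662,10.000)–(1.000,9.559)
cell (1,10): code 1000 → (2.000,10.207)–(1.662,10.000)
cell (2,2): code 0110 → (2.000,2.585)–(3.000,2.178)
cell (2,10): code 1001 → (3.000,10.199)–(2.000,10.207)
cell (3,2): code 0110 → (3.000,2.178)–(4.000,2.270)
cell (3,9): code 1011 → (4.000,9.590)–(3.320,10.000)
cell (3,10): code 0001 → (3.320,10.000)–(3.000,10.199)
cell (4,2): code 0010 → (4.000,2.270)–(4.997,3.000)
cell (4,3): code 0111 → (4.997,3.000)–(5.000,3.005)
cell (4,6): code 1011 → (5.000,6.945)–(4.993,7.000)
cell (4,7): code 0011 → (4.993,7.000)–(4.851,8.000)
cell (4,8): code 0011 → (4.851,8.000)–(4.497,9.000)
cell (4,9): code 0001 → (4.497,9.000)–(4.000,9.590)
cell (5,3): code 0010 → (5.000,3.005)–(5.501,4.000)
cell (5,4): code 0011 → (5.501,4.000)–(5.500,5.000)
cell (5,5): code 0011 → (5.500,5.000)–(5.255,6.000)
cell (5,6): code 0001 → (5.255,6.000)–(5.000,6.945)
total: 26 segments, chained into 1 closed loop(s), length Σ = 21.230834

segments=26 loops=1 length=21.231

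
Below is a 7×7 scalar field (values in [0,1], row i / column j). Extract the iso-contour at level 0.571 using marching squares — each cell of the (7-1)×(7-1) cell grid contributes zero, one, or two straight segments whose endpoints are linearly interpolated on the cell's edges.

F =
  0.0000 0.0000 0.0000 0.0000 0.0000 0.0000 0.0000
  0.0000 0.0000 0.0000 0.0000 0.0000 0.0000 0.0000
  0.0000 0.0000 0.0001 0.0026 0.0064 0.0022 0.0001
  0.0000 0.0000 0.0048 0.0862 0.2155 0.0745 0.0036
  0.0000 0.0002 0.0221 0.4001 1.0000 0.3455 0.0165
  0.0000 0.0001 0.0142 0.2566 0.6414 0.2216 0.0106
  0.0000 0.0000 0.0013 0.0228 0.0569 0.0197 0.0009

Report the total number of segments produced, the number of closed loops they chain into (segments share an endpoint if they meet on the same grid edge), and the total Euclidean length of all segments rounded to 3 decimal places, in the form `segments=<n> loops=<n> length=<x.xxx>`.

cell (3,3): code 0100 → (3.453,4.000)–(4.000,3.285)
cell (3,4): code 1000 → (4.000,4.655)–(3.453,4.000)
cell (4,3): code 0110 → (4.000,3.285)–(5.000,3.817)
cell (4,4): code 1001 → (5.000,4.168)–(4.000,4.655)
cell (5,3): code 0010 → (5.000,3.817)–(5.120,4.000)
cell (5,4): code 0001 → (5.120,4.000)–(5.000,4.168)
total: 6 segments, chained into 1 closed loop(s), length Σ = 4.424774

segments=6 loops=1 length=4.425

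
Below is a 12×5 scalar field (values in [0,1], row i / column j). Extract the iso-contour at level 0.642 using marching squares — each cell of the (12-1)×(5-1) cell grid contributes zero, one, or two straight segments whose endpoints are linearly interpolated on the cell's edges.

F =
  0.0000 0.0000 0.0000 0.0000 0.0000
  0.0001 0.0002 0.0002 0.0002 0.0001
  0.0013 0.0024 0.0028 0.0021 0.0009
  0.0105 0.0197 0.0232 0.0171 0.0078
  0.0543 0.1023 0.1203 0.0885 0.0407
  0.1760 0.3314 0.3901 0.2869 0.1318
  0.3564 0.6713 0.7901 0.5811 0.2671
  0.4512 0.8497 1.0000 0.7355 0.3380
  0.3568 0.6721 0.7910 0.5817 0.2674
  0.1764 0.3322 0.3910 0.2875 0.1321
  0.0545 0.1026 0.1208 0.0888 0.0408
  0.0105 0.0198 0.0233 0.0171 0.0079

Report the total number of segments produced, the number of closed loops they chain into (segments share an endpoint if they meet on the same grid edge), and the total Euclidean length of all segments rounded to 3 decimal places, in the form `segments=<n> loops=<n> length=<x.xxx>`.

cell (5,0): code 0100 → (5.914,1.000)–(6.000,0.907)
cell (5,1): code 1100 → (5.630,2.000)–(5.914,1.000)
cell (5,2): code 1000 → (6.000,2.709)–(5.630,2.000)
cell (6,0): code 0110 → (6.000,0.907)–(7.000,0.479)
cell (6,2): code 1101 → (6.394,3.000)–(6.000,2.709)
cell (6,3): code 1000 → (7.000,3.235)–(6.394,3.000)
cell (7,0): code 0110 → (7.000,0.479)–(8.000,0.905)
cell (7,2): code 1011 → (8.000,2.712)–(7.608,3.000)
cell (7,3): code 0001 → (7.608,3.000)–(7.000,3.235)
cell (8,0): code 0010 → (8.000,0.905)–(8.089,1.000)
cell (8,1): code 0011 → (8.089,1.000)–(8.373,2.000)
cell (8,2): code 0001 → (8.373,2.000)–(8.000,2.712)
total: 12 segments, chained into 1 closed loop(s), length Σ = 8.392206

segments=12 loops=1 length=8.392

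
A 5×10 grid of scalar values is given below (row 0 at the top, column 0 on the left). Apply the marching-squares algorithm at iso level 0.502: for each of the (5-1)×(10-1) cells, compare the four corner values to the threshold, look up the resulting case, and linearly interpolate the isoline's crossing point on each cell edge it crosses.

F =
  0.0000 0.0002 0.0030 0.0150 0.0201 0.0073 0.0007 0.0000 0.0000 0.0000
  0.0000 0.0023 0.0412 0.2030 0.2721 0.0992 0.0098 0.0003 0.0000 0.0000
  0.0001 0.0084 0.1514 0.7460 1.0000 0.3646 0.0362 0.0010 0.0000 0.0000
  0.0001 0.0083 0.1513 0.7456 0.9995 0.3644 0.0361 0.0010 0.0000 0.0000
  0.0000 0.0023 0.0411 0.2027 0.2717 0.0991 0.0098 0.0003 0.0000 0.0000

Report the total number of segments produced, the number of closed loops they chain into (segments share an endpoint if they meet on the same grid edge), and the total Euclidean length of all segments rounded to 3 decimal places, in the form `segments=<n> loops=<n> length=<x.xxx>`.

cell (1,2): code 0100 → (1.551,3.000)–(2.000,2.590)
cell (1,3): code 1100 → (1.316,4.000)–(1.551,3.000)
cell (1,4): code 1000 → (2.000,4.784)–(1.316,4.000)
cell (2,2): code 0110 → (2.000,2.590)–(3.000,2.590)
cell (2,4): code 1001 → (3.000,4.783)–(2.000,4.784)
cell (3,2): code 0010 → (3.000,2.590)–(3.449,3.000)
cell (3,3): code 0011 → (3.449,3.000)–(3.684,4.000)
cell (3,4): code 0001 → (3.684,4.000)–(3.000,4.783)
total: 8 segments, chained into 1 closed loop(s), length Σ = 7.350700

segments=8 loops=1 length=7.351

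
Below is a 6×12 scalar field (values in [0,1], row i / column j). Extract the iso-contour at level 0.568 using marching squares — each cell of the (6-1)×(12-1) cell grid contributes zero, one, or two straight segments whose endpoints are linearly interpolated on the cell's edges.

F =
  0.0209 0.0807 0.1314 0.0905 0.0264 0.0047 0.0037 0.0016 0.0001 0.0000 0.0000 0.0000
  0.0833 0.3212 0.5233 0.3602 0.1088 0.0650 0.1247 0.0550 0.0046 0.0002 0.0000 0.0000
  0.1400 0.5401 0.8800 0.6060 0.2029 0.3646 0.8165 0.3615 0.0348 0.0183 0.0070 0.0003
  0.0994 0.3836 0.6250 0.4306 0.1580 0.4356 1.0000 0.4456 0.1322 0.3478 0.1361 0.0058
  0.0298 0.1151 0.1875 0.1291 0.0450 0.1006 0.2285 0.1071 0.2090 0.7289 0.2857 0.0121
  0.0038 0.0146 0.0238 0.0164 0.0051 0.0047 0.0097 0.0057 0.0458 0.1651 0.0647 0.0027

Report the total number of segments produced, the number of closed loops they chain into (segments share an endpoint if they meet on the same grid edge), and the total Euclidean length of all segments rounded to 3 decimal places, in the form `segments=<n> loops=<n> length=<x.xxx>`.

cell (1,1): code 0100 → (1.125,2.000)–(2.000,1.082)
cell (1,2): code 1100 → (1.845,3.000)–(1.125,2.000)
cell (1,3): code 1000 → (2.000,3.094)–(1.845,3.000)
cell (1,5): code 0100 → (1.641,6.000)–(2.000,5.450)
cell (1,6): code 1000 → (2.000,6.546)–(1.641,6.000)
cell (2,1): code 0110 → (2.000,1.082)–(3.000,1.764)
cell (2,2): code 1011 → (3.000,2.293)–(2.217,3.000)
cell (2,3): code 0001 → (2.217,3.000)–(2.000,3.094)
cell (2,5): code 0110 → (2.000,5.450)–(3.000,5.235)
cell (2,6): code 1001 → (3.000,6.779)–(2.000,6.546)
cell (3,1): code 0010 → (3.000,1.764)–(3.130,2.000)
cell (3,2): code 0001 → (3.130,2.000)–(3.000,2.293)
cell (3,5): code 0010 → (3.000,5.235)–(3.560,6.000)
cell (3,6): code 0001 → (3.560,6.000)–(3.000,6.779)
cell (3,8): code 0100 → (3.578,9.000)–(4.000,8.691)
cell (3,9): code 1000 → (4.000,9.363)–(3.578,9.000)
cell (4,8): code 0010 → (4.000,8.691)–(4.285,9.000)
cell (4,9): code 0001 → (4.285,9.000)–(4.000,9.363)
total: 18 segments, chained into 3 closed loop(s), length Σ = 13.004734

segments=18 loops=3 length=13.005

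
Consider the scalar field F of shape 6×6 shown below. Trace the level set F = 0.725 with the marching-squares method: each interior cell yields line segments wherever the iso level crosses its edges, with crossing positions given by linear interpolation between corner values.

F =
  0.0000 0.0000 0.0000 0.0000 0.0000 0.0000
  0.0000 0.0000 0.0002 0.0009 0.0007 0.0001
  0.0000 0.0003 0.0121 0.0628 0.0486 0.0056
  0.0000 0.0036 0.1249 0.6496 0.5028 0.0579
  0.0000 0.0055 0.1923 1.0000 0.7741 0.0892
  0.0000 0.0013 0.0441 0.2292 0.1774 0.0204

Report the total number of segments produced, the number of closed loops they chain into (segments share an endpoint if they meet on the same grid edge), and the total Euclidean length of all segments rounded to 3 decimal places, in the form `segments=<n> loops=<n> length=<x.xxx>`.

cell (3,2): code 0100 → (3.215,3.000)–(4.000,2.660)
cell (3,3): code 1100 → (3.819,4.000)–(3.215,3.000)
cell (3,4): code 1000 → (4.000,4.072)–(3.819,4.000)
cell (4,2): code 0010 → (4.000,2.660)–(4.357,3.000)
cell (4,3): code 0011 → (4.357,3.000)–(4.082,4.000)
cell (4,4): code 0001 → (4.082,4.000)–(4.000,4.072)
total: 6 segments, chained into 1 closed loop(s), length Σ = 3.857602

segments=6 loops=1 length=3.858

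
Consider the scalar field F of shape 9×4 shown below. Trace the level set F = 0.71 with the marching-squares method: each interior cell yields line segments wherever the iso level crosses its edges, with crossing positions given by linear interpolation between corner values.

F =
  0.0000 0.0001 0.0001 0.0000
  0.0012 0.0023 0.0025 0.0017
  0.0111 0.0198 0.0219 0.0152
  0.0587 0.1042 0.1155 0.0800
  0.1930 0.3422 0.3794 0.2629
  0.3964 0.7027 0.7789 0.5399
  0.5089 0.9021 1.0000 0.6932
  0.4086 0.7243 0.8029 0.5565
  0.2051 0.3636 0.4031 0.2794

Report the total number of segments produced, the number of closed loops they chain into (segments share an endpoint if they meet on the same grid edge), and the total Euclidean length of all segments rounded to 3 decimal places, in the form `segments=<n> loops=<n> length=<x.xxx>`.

segments=10 loops=1 length=7.401

cell (4,1): code 0100 → (4.828,2.000)–(5.000,1.096)
cell (4,2): code 1000 → (5.000,2.288)–(4.828,2.000)
cell (5,0): code 0100 → (5.037,1.000)–(6.000,0.511)
cell (5,1): code 1110 → (5.000,1.096)–(5.037,1.000)
cell (5,2): code 1001 → (6.000,2.945)–(5.000,2.288)
cell (6,0): code 0110 → (6.000,0.511)–(7.000,0.955)
cell (6,2): code 1001 → (7.000,2.377)–(6.000,2.945)
cell (7,0): code 0010 → (7.000,0.955)–(7.040,1.000)
cell (7,1): code 0011 → (7.040,1.000)–(7.232,2.000)
cell (7,2): code 0001 → (7.232,2.000)–(7.000,2.377)
total: 10 segments, chained into 1 closed loop(s), length Σ = 7.401148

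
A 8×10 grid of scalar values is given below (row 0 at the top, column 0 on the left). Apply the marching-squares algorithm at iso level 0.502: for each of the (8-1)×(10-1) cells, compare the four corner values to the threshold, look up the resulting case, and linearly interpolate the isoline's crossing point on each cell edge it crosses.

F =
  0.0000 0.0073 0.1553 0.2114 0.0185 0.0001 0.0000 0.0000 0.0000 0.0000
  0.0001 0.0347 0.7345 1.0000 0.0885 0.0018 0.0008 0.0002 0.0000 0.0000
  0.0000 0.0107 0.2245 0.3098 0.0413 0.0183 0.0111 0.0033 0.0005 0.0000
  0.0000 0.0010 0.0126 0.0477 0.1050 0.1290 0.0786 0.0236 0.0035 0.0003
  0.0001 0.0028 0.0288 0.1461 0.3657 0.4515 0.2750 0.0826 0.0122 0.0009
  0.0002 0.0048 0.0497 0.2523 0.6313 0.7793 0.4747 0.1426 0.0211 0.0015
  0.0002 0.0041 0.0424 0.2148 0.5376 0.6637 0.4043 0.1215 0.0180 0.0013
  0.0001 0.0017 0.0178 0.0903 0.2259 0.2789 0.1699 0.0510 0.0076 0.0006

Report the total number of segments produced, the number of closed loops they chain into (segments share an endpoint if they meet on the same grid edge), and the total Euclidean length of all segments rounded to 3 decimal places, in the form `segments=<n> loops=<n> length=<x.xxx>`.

segments=14 loops=2 length=11.809

cell (0,1): code 0100 → (0.599,2.000)–(1.000,1.668)
cell (0,2): code 1100 → (0.369,3.000)–(0.599,2.000)
cell (0,3): code 1000 → (1.000,3.546)–(0.369,3.000)
cell (1,1): code 0010 → (1.000,1.668)–(1.456,2.000)
cell (1,2): code 0011 → (1.456,2.000)–(1.722,3.000)
cell (1,3): code 0001 → (1.722,3.000)–(1.000,3.546)
cell (4,3): code 0100 → (4.513,4.000)–(5.000,3.659)
cell (4,4): code 1100 → (4.154,5.000)–(4.513,4.000)
cell (4,5): code 1000 → (5.000,5.910)–(4.154,5.000)
cell (5,3): code 0110 → (5.000,3.659)–(6.000,3.890)
cell (5,5): code 1001 → (6.000,5.623)–(5.000,5.910)
cell (6,3): code 0010 → (6.000,3.890)–(6.114,4.000)
cell (6,4): code 0011 → (6.114,4.000)–(6.420,5.000)
cell (6,5): code 0001 → (6.420,5.000)–(6.000,5.623)
total: 14 segments, chained into 2 closed loop(s), length Σ = 11.808793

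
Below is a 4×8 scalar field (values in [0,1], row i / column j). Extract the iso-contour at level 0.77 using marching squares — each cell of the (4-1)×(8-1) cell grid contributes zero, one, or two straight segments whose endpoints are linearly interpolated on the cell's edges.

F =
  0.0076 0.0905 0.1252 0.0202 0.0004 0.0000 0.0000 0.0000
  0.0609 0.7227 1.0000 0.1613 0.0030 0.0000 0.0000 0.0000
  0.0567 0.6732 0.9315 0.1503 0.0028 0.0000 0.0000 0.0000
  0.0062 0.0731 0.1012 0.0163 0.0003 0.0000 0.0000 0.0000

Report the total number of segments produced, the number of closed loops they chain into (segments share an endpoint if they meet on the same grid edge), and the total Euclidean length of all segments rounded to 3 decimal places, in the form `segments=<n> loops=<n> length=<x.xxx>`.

segments=6 loops=1 length=4.212

cell (0,1): code 0100 → (0.737,2.000)–(1.000,1.171)
cell (0,2): code 1000 → (1.000,2.274)–(0.737,2.000)
cell (1,1): code 0110 → (1.000,1.171)–(2.000,1.375)
cell (1,2): code 1001 → (2.000,2.207)–(1.000,2.274)
cell (2,1): code 0010 → (2.000,1.375)–(2.195,2.000)
cell (2,2): code 0001 → (2.195,2.000)–(2.000,2.207)
total: 6 segments, chained into 1 closed loop(s), length Σ = 4.211566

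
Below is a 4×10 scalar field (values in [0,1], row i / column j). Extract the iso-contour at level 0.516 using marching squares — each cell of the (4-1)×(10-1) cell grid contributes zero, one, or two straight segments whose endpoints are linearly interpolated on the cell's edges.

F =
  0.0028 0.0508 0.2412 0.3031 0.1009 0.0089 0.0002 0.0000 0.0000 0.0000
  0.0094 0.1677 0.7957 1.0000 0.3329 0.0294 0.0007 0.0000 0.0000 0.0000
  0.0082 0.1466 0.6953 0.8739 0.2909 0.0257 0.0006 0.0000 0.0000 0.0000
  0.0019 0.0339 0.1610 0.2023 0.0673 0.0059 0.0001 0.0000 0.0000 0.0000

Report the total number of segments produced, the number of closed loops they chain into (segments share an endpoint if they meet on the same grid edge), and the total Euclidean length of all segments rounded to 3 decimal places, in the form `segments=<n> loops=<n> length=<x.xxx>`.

segments=8 loops=1 length=7.009

cell (0,1): code 0100 → (0.496,2.000)–(1.000,1.555)
cell (0,2): code 1100 → (0.305,3.000)–(0.496,2.000)
cell (0,3): code 1000 → (1.000,3.726)–(0.305,3.000)
cell (1,1): code 0110 → (1.000,1.555)–(2.000,1.673)
cell (1,3): code 1001 → (2.000,3.614)–(1.000,3.726)
cell (2,1): code 0010 → (2.000,1.673)–(2.336,2.000)
cell (2,2): code 0011 → (2.336,2.000)–(2.533,3.000)
cell (2,3): code 0001 → (2.533,3.000)–(2.000,3.614)
total: 8 segments, chained into 1 closed loop(s), length Σ = 7.008996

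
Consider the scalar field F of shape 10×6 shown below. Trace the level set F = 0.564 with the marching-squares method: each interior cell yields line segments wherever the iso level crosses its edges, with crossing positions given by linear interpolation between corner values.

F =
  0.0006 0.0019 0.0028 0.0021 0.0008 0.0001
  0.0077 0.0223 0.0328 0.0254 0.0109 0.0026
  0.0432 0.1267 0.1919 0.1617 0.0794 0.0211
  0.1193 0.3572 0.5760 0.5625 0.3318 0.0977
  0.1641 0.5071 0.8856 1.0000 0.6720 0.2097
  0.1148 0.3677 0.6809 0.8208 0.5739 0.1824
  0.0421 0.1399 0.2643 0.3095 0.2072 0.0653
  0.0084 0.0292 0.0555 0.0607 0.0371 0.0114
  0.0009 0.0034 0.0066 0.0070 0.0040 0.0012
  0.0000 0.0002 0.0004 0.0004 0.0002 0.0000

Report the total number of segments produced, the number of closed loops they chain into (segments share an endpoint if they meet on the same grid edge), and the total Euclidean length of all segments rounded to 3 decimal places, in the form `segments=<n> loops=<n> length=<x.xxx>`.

cell (2,1): code 0100 → (2.969,2.000)–(3.000,1.945)
cell (2,2): code 1000 → (3.000,2.889)–(2.969,2.000)
cell (3,1): code 0110 → (3.000,1.945)–(4.000,1.150)
cell (3,2): code 1101 → (3.003,3.000)–(3.000,2.889)
cell (3,3): code 1100 → (3.683,4.000)–(3.003,3.000)
cell (3,4): code 1000 → (4.000,4.234)–(3.683,4.000)
cell (4,1): code 0110 → (4.000,1.150)–(5.000,1.627)
cell (4,4): code 1001 → (5.000,4.025)–(4.000,4.234)
cell (5,1): code 0010 → (5.000,1.627)–(5.281,2.000)
cell (5,2): code 0011 → (5.281,2.000)–(5.502,3.000)
cell (5,3): code 0011 → (5.502,3.000)–(5.027,4.000)
cell (5,4): code 0001 → (5.027,4.000)–(5.000,4.025)
total: 12 segments, chained into 1 closed loop(s), length Σ = 8.708637

segments=12 loops=1 length=8.709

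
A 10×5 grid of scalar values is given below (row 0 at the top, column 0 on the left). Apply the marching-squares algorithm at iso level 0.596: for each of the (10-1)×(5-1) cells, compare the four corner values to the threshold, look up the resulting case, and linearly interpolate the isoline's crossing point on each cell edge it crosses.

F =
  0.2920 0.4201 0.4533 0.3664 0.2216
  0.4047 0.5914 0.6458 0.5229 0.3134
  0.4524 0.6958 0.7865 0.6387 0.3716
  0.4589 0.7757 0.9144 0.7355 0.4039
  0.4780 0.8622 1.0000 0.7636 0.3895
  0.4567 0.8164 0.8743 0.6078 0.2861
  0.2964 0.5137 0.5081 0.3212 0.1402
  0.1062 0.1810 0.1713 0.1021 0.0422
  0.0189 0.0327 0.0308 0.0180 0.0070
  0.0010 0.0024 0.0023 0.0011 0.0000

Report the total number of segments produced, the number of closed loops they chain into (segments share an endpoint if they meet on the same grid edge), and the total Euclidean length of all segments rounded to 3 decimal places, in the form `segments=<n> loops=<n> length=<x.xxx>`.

cell (0,1): code 0100 → (0.741,2.000)–(1.000,1.085)
cell (0,2): code 1000 → (1.000,2.405)–(0.741,2.000)
cell (1,0): code 0100 → (1.044,1.000)–(2.000,0.590)
cell (1,1): code 1110 → (1.000,1.085)–(1.044,1.000)
cell (1,2): code 1101 → (1.631,3.000)–(1.000,2.405)
cell (1,3): code 1000 → (2.000,3.160)–(1.631,3.000)
cell (2,0): code 0110 → (2.000,0.590)–(3.000,0.433)
cell (2,3): code 1001 → (3.000,3.421)–(2.000,3.160)
cell (3,0): code 0110 → (3.000,0.433)–(4.000,0.307)
cell (3,3): code 1001 → (4.000,3.448)–(3.000,3.421)
cell (4,0): code 0110 → (4.000,0.307)–(5.000,0.387)
cell (4,3): code 1001 → (5.000,3.037)–(4.000,3.448)
cell (5,0): code 0010 → (5.000,0.387)–(5.728,1.000)
cell (5,1): code 0011 → (5.728,1.000)–(5.760,2.000)
cell (5,2): code 0011 → (5.760,2.000)–(5.041,3.000)
cell (5,3): code 0001 → (5.041,3.000)–(5.000,3.037)
total: 16 segments, chained into 1 closed loop(s), length Σ = 13.214063

segments=16 loops=1 length=13.214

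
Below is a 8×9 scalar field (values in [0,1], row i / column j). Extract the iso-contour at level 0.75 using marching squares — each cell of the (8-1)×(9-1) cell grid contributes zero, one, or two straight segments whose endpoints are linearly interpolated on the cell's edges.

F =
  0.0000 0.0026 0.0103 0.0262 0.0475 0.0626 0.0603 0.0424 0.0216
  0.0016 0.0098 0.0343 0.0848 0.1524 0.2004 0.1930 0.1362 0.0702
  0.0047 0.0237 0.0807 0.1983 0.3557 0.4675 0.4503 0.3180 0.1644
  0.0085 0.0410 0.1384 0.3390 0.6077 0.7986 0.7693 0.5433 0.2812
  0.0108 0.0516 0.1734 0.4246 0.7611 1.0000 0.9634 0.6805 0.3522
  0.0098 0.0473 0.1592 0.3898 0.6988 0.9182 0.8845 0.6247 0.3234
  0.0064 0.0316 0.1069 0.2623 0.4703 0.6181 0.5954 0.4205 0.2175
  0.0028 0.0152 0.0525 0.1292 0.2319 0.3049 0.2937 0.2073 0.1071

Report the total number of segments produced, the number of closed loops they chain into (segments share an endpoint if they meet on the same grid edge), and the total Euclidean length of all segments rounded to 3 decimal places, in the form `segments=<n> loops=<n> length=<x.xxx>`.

segments=12 loops=1 length=8.588

cell (2,4): code 0100 → (2.853,5.000)–(3.000,4.745)
cell (2,5): code 1100 → (2.939,6.000)–(2.853,5.000)
cell (2,6): code 1000 → (3.000,6.085)–(2.939,6.000)
cell (3,3): code 0100 → (3.928,4.000)–(4.000,3.967)
cell (3,4): code 1110 → (3.000,4.745)–(3.928,4.000)
cell (3,6): code 1001 → (4.000,6.754)–(3.000,6.085)
cell (4,3): code 0010 → (4.000,3.967)–(4.178,4.000)
cell (4,4): code 0111 → (4.178,4.000)–(5.000,4.233)
cell (4,6): code 1001 → (5.000,6.518)–(4.000,6.754)
cell (5,4): code 0010 → (5.000,4.233)–(5.560,5.000)
cell (5,5): code 0011 → (5.560,5.000)–(5.465,6.000)
cell (5,6): code 0001 → (5.465,6.000)–(5.000,6.518)
total: 12 segments, chained into 1 closed loop(s), length Σ = 8.588260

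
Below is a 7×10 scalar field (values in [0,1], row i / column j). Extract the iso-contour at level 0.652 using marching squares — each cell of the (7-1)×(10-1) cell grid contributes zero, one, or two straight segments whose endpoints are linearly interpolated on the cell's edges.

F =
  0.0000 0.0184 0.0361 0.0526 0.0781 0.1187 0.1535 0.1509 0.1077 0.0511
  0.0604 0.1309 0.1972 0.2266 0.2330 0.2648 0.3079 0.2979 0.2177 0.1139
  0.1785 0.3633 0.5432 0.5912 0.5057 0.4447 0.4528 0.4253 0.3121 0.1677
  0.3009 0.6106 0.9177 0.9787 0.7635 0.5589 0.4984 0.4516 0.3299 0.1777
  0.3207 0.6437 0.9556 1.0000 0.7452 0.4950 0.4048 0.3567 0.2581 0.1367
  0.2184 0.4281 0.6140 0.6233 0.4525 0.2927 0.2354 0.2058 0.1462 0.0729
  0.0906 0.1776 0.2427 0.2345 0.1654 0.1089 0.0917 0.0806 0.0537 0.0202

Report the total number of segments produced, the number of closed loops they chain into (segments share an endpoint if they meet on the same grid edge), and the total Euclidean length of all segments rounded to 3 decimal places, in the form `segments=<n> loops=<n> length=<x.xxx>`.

segments=10 loops=1 length=9.903

cell (2,1): code 0100 → (2.291,2.000)–(3.000,1.135)
cell (2,2): code 1100 → (2.157,3.000)–(2.291,2.000)
cell (2,3): code 1100 → (2.567,4.000)–(2.157,3.000)
cell (2,4): code 1000 → (3.000,4.545)–(2.567,4.000)
cell (3,1): code 0110 → (3.000,1.135)–(4.000,1.027)
cell (3,4): code 1001 → (4.000,4.373)–(3.000,4.545)
cell (4,1): code 0010 → (4.000,1.027)–(4.889,2.000)
cell (4,2): code 0011 → (4.889,2.000)–(4.924,3.000)
cell (4,3): code 0011 → (4.924,3.000)–(4.318,4.000)
cell (4,4): code 0001 → (4.318,4.000)–(4.000,4.373)
total: 10 segments, chained into 1 closed loop(s), length Σ = 9.902858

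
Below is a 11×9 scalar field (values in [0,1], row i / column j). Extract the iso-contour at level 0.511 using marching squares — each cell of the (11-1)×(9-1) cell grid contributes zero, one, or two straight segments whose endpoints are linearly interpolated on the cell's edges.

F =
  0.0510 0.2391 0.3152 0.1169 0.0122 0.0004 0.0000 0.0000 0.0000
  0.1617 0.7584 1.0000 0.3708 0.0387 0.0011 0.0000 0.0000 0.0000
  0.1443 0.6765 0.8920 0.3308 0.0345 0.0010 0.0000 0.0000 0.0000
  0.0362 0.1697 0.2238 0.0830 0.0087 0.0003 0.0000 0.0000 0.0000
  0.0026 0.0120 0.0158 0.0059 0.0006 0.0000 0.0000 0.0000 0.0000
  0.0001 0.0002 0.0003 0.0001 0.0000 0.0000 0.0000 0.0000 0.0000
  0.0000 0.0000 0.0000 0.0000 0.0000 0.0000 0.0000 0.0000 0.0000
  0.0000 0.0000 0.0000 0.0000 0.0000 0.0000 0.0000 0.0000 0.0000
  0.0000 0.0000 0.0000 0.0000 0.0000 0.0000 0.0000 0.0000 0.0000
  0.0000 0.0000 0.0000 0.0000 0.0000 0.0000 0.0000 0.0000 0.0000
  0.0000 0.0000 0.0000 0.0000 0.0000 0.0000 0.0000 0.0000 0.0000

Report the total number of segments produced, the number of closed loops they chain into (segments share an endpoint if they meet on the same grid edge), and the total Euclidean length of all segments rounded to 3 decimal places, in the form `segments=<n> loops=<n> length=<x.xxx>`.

cell (0,0): code 0100 → (0.524,1.000)–(1.000,0.585)
cell (0,1): code 1100 → (0.286,2.000)–(0.524,1.000)
cell (0,2): code 1000 → (1.000,2.777)–(0.286,2.000)
cell (1,0): code 0110 → (1.000,0.585)–(2.000,0.689)
cell (1,2): code 1001 → (2.000,2.679)–(1.000,2.777)
cell (2,0): code 0010 → (2.000,0.689)–(2.327,1.000)
cell (2,1): code 0011 → (2.327,1.000)–(2.570,2.000)
cell (2,2): code 0001 → (2.570,2.000)–(2.000,2.679)
total: 8 segments, chained into 1 closed loop(s), length Σ = 7.091778

segments=8 loops=1 length=7.092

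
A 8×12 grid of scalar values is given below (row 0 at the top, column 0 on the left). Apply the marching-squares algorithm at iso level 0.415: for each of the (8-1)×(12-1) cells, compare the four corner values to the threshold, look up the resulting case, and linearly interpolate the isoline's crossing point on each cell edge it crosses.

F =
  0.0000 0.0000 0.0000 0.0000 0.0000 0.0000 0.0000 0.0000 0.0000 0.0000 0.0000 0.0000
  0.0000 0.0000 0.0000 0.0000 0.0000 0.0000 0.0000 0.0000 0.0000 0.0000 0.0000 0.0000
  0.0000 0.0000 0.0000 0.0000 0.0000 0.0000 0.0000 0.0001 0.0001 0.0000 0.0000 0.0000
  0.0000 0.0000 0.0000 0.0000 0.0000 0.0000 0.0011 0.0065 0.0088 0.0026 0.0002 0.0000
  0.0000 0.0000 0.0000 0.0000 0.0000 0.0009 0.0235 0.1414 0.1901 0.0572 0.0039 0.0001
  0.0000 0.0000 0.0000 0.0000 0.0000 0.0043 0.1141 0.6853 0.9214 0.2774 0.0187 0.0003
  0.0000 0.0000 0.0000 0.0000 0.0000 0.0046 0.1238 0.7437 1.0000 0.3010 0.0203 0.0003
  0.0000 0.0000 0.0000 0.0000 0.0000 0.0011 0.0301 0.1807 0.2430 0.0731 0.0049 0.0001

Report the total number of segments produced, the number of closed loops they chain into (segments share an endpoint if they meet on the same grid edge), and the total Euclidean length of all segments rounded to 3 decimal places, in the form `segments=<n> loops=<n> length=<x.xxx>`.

cell (4,6): code 0100 → (4.503,7.000)–(5.000,6.527)
cell (4,7): code 1100 → (4.308,8.000)–(4.503,7.000)
cell (4,8): code 1000 → (5.000,8.786)–(4.308,8.000)
cell (5,6): code 0110 → (5.000,6.527)–(6.000,6.470)
cell (5,8): code 1001 → (6.000,8.837)–(5.000,8.786)
cell (6,6): code 0010 → (6.000,6.470)–(6.584,7.000)
cell (6,7): code 0011 → (6.584,7.000)–(6.773,8.000)
cell (6,8): code 0001 → (6.773,8.000)–(6.000,8.837)
total: 8 segments, chained into 1 closed loop(s), length Σ = 7.701347

segments=8 loops=1 length=7.701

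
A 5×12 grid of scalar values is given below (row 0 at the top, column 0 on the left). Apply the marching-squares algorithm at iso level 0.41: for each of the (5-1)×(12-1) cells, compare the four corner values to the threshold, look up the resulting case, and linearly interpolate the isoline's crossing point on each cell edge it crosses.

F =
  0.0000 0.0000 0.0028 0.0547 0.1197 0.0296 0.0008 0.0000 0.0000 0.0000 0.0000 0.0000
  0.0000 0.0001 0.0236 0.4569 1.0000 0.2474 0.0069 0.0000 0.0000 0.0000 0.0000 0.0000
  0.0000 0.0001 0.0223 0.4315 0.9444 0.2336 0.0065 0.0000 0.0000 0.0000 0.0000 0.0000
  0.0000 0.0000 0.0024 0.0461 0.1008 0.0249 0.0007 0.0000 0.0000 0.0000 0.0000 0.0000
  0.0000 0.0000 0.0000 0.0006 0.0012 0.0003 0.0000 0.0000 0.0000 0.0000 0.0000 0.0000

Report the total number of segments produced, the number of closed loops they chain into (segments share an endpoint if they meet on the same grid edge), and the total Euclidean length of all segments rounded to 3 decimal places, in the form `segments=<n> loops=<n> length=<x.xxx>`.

segments=8 loops=1 length=6.550

cell (0,2): code 0100 → (0.883,3.000)–(1.000,2.892)
cell (0,3): code 1100 → (0.330,4.000)–(0.883,3.000)
cell (0,4): code 1000 → (1.000,4.784)–(0.330,4.000)
cell (1,2): code 0110 → (1.000,2.892)–(2.000,2.947)
cell (1,4): code 1001 → (2.000,4.752)–(1.000,4.784)
cell (2,2): code 0010 → (2.000,2.947)–(2.056,3.000)
cell (2,3): code 0011 → (2.056,3.000)–(2.633,4.000)
cell (2,4): code 0001 → (2.633,4.000)–(2.000,4.752)
total: 8 segments, chained into 1 closed loop(s), length Σ = 6.550213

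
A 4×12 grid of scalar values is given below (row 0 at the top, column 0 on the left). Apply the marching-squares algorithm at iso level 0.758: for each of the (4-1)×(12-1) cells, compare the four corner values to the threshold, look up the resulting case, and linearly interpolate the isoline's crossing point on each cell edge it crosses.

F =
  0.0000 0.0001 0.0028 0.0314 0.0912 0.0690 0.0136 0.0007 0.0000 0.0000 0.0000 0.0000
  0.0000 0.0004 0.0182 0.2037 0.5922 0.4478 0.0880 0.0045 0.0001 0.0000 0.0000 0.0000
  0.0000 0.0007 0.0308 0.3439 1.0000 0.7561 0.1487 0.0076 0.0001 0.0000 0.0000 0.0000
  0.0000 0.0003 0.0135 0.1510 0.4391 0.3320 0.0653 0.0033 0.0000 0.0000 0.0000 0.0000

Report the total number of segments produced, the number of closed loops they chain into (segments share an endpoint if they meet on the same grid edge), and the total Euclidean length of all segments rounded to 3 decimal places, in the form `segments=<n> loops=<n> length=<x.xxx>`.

segments=4 loops=1 length=3.504

cell (1,3): code 0100 → (1.407,4.000)–(2.000,3.631)
cell (1,4): code 1000 → (2.000,4.992)–(1.407,4.000)
cell (2,3): code 0010 → (2.000,3.631)–(2.431,4.000)
cell (2,4): code 0001 → (2.431,4.000)–(2.000,4.992)
total: 4 segments, chained into 1 closed loop(s), length Σ = 3.504426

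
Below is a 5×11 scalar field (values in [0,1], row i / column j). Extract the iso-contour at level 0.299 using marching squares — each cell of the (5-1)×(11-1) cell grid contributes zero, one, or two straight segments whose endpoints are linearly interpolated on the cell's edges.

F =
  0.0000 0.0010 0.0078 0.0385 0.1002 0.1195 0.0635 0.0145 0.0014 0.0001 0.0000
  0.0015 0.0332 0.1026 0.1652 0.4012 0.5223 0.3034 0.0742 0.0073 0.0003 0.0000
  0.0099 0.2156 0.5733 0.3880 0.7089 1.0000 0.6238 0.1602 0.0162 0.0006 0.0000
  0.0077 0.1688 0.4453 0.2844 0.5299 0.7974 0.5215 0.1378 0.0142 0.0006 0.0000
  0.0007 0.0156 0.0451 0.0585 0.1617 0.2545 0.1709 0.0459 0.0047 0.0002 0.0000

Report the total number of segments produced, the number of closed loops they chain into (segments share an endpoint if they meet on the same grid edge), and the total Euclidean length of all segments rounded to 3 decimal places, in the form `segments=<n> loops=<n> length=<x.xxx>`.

cell (0,3): code 0100 → (0.660,4.000)–(1.000,3.567)
cell (0,4): code 1100 → (0.446,5.000)–(0.660,4.000)
cell (0,5): code 1100 → (0.982,6.000)–(0.446,5.000)
cell (0,6): code 1000 → (1.000,6.019)–(0.982,6.000)
cell (1,1): code 0100 → (1.417,2.000)–(2.000,1.233)
cell (1,2): code 1100 → (1.601,3.000)–(1.417,2.000)
cell (1,3): code 1110 → (1.000,3.567)–(1.601,3.000)
cell (1,6): code 1001 → (2.000,6.701)–(1.000,6.019)
cell (2,1): code 0110 → (2.000,1.233)–(3.000,1.471)
cell (2,2): code 1011 → (3.000,2.909)–(2.859,3.000)
cell (2,3): code 0111 → (2.859,3.000)–(3.000,3.059)
cell (2,6): code 1001 → (3.000,6.580)–(2.000,6.701)
cell (3,1): code 0010 → (3.000,1.471)–(3.366,2.000)
cell (3,2): code 0001 → (3.366,2.000)–(3.000,2.909)
cell (3,3): code 0010 → (3.000,3.059)–(3.627,4.000)
cell (3,4): code 0011 → (3.627,4.000)–(3.918,5.000)
cell (3,5): code 0011 → (3.918,5.000)–(3.635,6.000)
cell (3,6): code 0001 → (3.635,6.000)–(3.000,6.580)
total: 18 segments, chained into 1 closed loop(s), length Σ = 14.799774

segments=18 loops=1 length=14.800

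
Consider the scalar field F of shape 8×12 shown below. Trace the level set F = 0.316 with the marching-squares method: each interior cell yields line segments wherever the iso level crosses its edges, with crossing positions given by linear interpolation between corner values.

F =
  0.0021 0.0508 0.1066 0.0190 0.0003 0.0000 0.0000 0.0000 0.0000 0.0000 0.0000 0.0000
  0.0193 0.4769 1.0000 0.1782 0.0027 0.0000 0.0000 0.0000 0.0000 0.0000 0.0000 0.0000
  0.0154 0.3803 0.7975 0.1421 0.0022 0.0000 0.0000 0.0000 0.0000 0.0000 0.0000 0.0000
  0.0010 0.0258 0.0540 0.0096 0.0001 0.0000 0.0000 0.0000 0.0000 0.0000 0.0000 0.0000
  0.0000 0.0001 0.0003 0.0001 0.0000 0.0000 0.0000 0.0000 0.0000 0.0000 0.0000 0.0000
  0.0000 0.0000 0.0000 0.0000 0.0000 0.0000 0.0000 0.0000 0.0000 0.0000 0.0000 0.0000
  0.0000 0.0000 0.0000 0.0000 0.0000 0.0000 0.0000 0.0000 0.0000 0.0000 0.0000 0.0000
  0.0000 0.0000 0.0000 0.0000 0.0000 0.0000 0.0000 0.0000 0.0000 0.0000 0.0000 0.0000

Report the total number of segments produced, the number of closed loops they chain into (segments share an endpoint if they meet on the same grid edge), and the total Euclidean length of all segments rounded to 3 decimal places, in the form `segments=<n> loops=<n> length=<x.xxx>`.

segments=8 loops=1 length=7.075

cell (0,0): code 0100 → (0.622,1.000)–(1.000,0.648)
cell (0,1): code 1100 → (0.234,2.000)–(0.622,1.000)
cell (0,2): code 1000 → (1.000,2.832)–(0.234,2.000)
cell (1,0): code 0110 → (1.000,0.648)–(2.000,0.824)
cell (1,2): code 1001 → (2.000,2.735)–(1.000,2.832)
cell (2,0): code 0010 → (2.000,0.824)–(2.181,1.000)
cell (2,1): code 0011 → (2.181,1.000)–(2.648,2.000)
cell (2,2): code 0001 → (2.648,2.000)–(2.000,2.735)
total: 8 segments, chained into 1 closed loop(s), length Σ = 7.075107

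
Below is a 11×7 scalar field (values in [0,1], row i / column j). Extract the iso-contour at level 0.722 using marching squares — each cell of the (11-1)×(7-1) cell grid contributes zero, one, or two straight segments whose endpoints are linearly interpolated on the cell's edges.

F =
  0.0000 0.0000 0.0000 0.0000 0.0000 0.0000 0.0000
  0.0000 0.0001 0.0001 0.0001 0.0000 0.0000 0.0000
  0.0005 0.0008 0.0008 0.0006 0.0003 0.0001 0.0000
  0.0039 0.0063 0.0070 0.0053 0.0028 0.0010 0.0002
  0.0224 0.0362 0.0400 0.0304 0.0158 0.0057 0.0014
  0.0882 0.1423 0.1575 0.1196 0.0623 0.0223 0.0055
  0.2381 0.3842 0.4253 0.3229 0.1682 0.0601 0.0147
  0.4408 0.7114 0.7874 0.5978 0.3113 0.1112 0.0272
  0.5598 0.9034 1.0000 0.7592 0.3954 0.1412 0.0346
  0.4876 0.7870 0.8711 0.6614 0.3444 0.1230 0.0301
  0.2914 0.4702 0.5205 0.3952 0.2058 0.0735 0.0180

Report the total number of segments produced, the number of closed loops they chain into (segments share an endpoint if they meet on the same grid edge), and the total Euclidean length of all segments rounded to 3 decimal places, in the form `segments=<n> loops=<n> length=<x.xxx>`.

segments=12 loops=1 length=8.040

cell (6,1): code 0100 → (6.819,2.000)–(7.000,1.139)
cell (6,2): code 1000 → (7.000,2.345)–(6.819,2.000)
cell (7,0): code 0100 → (7.055,1.000)–(8.000,0.472)
cell (7,1): code 1110 → (7.000,1.139)–(7.055,1.000)
cell (7,2): code 1101 → (7.770,3.000)–(7.000,2.345)
cell (7,3): code 1000 → (8.000,3.102)–(7.770,3.000)
cell (8,0): code 0110 → (8.000,0.472)–(9.000,0.783)
cell (8,2): code 1011 → (9.000,2.711)–(8.380,3.000)
cell (8,3): code 0001 → (8.380,3.000)–(8.000,3.102)
cell (9,0): code 0010 → (9.000,0.783)–(9.205,1.000)
cell (9,1): code 0011 → (9.205,1.000)–(9.425,2.000)
cell (9,2): code 0001 → (9.425,2.000)–(9.000,2.711)
total: 12 segments, chained into 1 closed loop(s), length Σ = 8.039571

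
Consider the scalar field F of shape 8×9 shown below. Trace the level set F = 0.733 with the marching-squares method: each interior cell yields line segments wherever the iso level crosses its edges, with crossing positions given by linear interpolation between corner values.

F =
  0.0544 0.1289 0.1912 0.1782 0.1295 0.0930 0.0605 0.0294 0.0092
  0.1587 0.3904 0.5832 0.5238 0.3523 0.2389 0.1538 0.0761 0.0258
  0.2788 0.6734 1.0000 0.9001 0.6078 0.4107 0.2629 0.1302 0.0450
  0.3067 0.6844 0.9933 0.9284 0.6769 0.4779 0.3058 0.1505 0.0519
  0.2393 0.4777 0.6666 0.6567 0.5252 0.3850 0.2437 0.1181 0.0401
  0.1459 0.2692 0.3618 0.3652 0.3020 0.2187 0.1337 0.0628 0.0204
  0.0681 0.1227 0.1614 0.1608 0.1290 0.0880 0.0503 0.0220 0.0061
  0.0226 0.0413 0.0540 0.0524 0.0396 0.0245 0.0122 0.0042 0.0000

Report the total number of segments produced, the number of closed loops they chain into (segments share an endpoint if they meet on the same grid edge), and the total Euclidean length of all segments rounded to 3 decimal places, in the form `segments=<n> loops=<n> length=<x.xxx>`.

segments=8 loops=1 length=8.024

cell (1,1): code 0100 → (1.359,2.000)–(2.000,1.182)
cell (1,2): code 1100 → (1.556,3.000)–(1.359,2.000)
cell (1,3): code 1000 → (2.000,3.572)–(1.556,3.000)
cell (2,1): code 0110 → (2.000,1.182)–(3.000,1.157)
cell (2,3): code 1001 → (3.000,3.777)–(2.000,3.572)
cell (3,1): code 0010 → (3.000,1.157)–(3.797,2.000)
cell (3,2): code 0011 → (3.797,2.000)–(3.719,3.000)
cell (3,3): code 0001 → (3.719,3.000)–(3.000,3.777)
total: 8 segments, chained into 1 closed loop(s), length Σ = 8.024181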